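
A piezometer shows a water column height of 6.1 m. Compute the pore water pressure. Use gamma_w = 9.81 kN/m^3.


Using u = gamma_w * h_w
u = 9.81 * 6.1
u = 59.84 kPa


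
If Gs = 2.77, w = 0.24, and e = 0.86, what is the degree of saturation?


Using S = Gs * w / e
S = 2.77 * 0.24 / 0.86
S = 0.773


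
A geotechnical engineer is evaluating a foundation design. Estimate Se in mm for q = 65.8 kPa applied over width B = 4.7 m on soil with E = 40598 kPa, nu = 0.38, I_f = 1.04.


Result: 6.778 mm

Derivation:
Using Se = q * B * (1 - nu^2) * I_f / E
1 - nu^2 = 1 - 0.38^2 = 0.8556
Se = 65.8 * 4.7 * 0.8556 * 1.04 / 40598
Se = 0.006778 m
Convert to mm: Se = 0.006778 * 1000 = 6.778 mm


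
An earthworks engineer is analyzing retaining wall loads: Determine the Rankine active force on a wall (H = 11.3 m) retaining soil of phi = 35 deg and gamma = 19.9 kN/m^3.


Result: 344.3 kN/m

Derivation:
Compute active earth pressure coefficient:
Ka = tan^2(45 - phi/2) = tan^2(27.5) = 0.27099
Compute active force:
Pa = 0.5 * Ka * gamma * H^2
Pa = 0.5 * 0.27099 * 19.9 * 11.3^2
Pa = 344.3 kN/m


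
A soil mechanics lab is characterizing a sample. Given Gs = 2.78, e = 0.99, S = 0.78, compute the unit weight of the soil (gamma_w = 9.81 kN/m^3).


Using gamma = gamma_w * (Gs + S*e) / (1 + e)
Numerator: Gs + S*e = 2.78 + 0.78*0.99 = 3.5522
Denominator: 1 + e = 1 + 0.99 = 1.99
gamma = 9.81 * 3.5522 / 1.99
gamma = 17.511 kN/m^3


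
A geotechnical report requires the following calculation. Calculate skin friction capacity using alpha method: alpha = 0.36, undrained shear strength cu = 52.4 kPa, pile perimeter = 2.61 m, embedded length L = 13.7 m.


Using Qs = alpha * cu * perimeter * L
Qs = 0.36 * 52.4 * 2.61 * 13.7
Qs = 674.52 kN


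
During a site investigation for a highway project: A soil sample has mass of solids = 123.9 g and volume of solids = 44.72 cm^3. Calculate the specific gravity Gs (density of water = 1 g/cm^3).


Result: 2.771

Derivation:
Using Gs = m_s / (V_s * rho_w)
Since rho_w = 1 g/cm^3:
Gs = 123.9 / 44.72
Gs = 2.771


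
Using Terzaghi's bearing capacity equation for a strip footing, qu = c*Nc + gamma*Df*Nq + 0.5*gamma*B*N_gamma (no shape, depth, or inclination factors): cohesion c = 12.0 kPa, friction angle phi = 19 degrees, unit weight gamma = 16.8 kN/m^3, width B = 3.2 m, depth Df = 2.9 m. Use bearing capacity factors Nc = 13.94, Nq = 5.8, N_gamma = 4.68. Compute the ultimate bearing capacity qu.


Result: 575.65 kPa

Derivation:
Compute qu = c*Nc + gamma*Df*Nq + 0.5*gamma*B*N_gamma
Term 1: 12.0 * 13.94 = 167.28
Term 2: 16.8 * 2.9 * 5.8 = 282.576
Term 3: 0.5 * 16.8 * 3.2 * 4.68 = 125.7984
qu = 167.28 + 282.576 + 125.7984
qu = 575.65 kPa


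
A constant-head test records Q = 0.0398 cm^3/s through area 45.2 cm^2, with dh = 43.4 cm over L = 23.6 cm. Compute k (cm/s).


Result: 0.000479 cm/s

Derivation:
Compute hydraulic gradient:
i = dh / L = 43.4 / 23.6 = 1.83898
Then apply Darcy's law:
k = Q / (A * i)
k = 0.0398 / (45.2 * 1.83898)
k = 0.0398 / 83.122
k = 0.000479 cm/s


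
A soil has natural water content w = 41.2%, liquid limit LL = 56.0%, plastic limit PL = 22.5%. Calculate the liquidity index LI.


First compute the plasticity index:
PI = LL - PL = 56.0 - 22.5 = 33.5
Then compute the liquidity index:
LI = (w - PL) / PI
LI = (41.2 - 22.5) / 33.5
LI = 0.558


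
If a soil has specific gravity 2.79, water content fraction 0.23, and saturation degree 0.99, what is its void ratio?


Using the relation e = Gs * w / S
e = 2.79 * 0.23 / 0.99
e = 0.6482


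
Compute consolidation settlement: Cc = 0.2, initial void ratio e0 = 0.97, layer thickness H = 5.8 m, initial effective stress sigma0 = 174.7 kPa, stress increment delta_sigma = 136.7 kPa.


Using Sc = Cc * H / (1 + e0) * log10((sigma0 + delta_sigma) / sigma0)
Stress ratio = (174.7 + 136.7) / 174.7 = 1.78248
log10(1.78248) = 0.251026
Cc * H / (1 + e0) = 0.2 * 5.8 / (1 + 0.97) = 0.588832
Sc = 0.588832 * 0.251026
Sc = 0.1478 m


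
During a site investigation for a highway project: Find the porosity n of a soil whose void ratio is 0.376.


Using the relation n = e / (1 + e)
n = 0.376 / (1 + 0.376)
n = 0.376 / 1.376
n = 0.2733


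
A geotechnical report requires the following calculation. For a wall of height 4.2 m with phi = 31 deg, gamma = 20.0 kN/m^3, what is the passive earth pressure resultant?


Compute passive earth pressure coefficient:
Kp = tan^2(45 + phi/2) = tan^2(60.5) = 3.124035
Compute passive force:
Pp = 0.5 * Kp * gamma * H^2
Pp = 0.5 * 3.124035 * 20.0 * 4.2^2
Pp = 551.08 kN/m


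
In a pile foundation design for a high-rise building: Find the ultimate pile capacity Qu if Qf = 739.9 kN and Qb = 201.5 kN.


Using Qu = Qf + Qb
Qu = 739.9 + 201.5
Qu = 941.4 kN


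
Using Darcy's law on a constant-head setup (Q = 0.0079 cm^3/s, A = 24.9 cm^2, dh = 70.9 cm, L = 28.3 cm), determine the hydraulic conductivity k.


Compute hydraulic gradient:
i = dh / L = 70.9 / 28.3 = 2.5053
Then apply Darcy's law:
k = Q / (A * i)
k = 0.0079 / (24.9 * 2.5053)
k = 0.0079 / 62.382
k = 0.000127 cm/s


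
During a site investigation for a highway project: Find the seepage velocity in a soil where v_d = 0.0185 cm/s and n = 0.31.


Using v_s = v_d / n
v_s = 0.0185 / 0.31
v_s = 0.05968 cm/s


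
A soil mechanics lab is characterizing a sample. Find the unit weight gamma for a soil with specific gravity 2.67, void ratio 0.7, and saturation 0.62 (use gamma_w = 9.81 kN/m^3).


Using gamma = gamma_w * (Gs + S*e) / (1 + e)
Numerator: Gs + S*e = 2.67 + 0.62*0.7 = 3.104
Denominator: 1 + e = 1 + 0.7 = 1.7
gamma = 9.81 * 3.104 / 1.7
gamma = 17.912 kN/m^3


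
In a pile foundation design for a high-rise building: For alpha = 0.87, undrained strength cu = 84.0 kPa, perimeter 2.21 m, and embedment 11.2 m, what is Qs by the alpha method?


Using Qs = alpha * cu * perimeter * L
Qs = 0.87 * 84.0 * 2.21 * 11.2
Qs = 1808.88 kN


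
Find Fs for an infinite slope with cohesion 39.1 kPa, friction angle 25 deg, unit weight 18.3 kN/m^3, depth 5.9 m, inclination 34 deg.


Using Fs = c / (gamma*H*sin(beta)*cos(beta)) + tan(phi)/tan(beta)
Cohesion contribution = 39.1 / (18.3*5.9*sin(34)*cos(34))
Cohesion contribution = 0.781156
Friction contribution = tan(25)/tan(34) = 0.69133
Fs = 0.781156 + 0.69133
Fs = 1.472


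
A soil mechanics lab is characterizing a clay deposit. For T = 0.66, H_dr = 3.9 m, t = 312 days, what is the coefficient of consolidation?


Using cv = T * H_dr^2 / t
H_dr^2 = 3.9^2 = 15.21
cv = 0.66 * 15.21 / 312
cv = 0.03218 m^2/day


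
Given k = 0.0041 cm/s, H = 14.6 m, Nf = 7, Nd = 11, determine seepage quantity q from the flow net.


Result: 0.0003809 m^3/s per m

Derivation:
Convert k to m/s for unit consistency with H:
k = 0.0041 cm/s = 0.0041 / 100 m/s = 4.1e-05 m/s
Using q = k * H * Nf / Nd
Nf / Nd = 7 / 11 = 0.6364
q = 4.1e-05 * 14.6 * 0.6364
q = 0.0003809 m^3/s per m


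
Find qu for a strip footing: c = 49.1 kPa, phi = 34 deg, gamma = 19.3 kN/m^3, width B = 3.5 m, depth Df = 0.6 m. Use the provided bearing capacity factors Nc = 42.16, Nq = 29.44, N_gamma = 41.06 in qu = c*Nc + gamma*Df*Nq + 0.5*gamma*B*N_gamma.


Result: 3797.77 kPa

Derivation:
Compute qu = c*Nc + gamma*Df*Nq + 0.5*gamma*B*N_gamma
Term 1: 49.1 * 42.16 = 2070.056
Term 2: 19.3 * 0.6 * 29.44 = 340.9152
Term 3: 0.5 * 19.3 * 3.5 * 41.06 = 1386.8015
qu = 2070.056 + 340.9152 + 1386.8015
qu = 3797.77 kPa


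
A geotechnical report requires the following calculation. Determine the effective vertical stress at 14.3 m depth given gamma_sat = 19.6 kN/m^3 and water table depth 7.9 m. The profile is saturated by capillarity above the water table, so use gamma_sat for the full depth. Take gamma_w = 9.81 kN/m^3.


Total stress = gamma_sat * depth
sigma = 19.6 * 14.3 = 280.28 kPa
Pore water pressure u = gamma_w * (depth - d_wt)
u = 9.81 * (14.3 - 7.9) = 62.784 kPa
Effective stress = sigma - u
sigma' = 280.28 - 62.784 = 217.5 kPa


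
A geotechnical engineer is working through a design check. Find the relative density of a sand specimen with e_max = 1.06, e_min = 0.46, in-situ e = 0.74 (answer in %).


Using Dr = (e_max - e) / (e_max - e_min) * 100
e_max - e = 1.06 - 0.74 = 0.32
e_max - e_min = 1.06 - 0.46 = 0.6
Dr = 0.32 / 0.6 * 100
Dr = 53.33 %


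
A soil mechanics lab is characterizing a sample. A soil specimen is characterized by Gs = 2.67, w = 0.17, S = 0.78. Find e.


Using the relation e = Gs * w / S
e = 2.67 * 0.17 / 0.78
e = 0.5819


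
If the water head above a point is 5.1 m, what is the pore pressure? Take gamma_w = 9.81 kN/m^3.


Result: 50.03 kPa

Derivation:
Using u = gamma_w * h_w
u = 9.81 * 5.1
u = 50.03 kPa


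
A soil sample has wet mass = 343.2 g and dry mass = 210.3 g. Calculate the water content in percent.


Using w = (m_wet - m_dry) / m_dry * 100
m_wet - m_dry = 343.2 - 210.3 = 132.9 g
w = 132.9 / 210.3 * 100
w = 63.2 %


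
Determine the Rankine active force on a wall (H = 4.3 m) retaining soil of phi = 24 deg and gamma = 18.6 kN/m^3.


Compute active earth pressure coefficient:
Ka = tan^2(45 - phi/2) = tan^2(33.0) = 0.42173
Compute active force:
Pa = 0.5 * Ka * gamma * H^2
Pa = 0.5 * 0.42173 * 18.6 * 4.3^2
Pa = 72.52 kN/m


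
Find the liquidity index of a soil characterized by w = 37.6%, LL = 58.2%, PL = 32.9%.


Result: 0.186

Derivation:
First compute the plasticity index:
PI = LL - PL = 58.2 - 32.9 = 25.3
Then compute the liquidity index:
LI = (w - PL) / PI
LI = (37.6 - 32.9) / 25.3
LI = 0.186


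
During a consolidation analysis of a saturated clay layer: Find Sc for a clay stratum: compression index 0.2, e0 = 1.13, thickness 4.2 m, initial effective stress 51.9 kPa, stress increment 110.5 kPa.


Result: 0.1954 m

Derivation:
Using Sc = Cc * H / (1 + e0) * log10((sigma0 + delta_sigma) / sigma0)
Stress ratio = (51.9 + 110.5) / 51.9 = 3.12909
log10(3.12909) = 0.495419
Cc * H / (1 + e0) = 0.2 * 4.2 / (1 + 1.13) = 0.394366
Sc = 0.394366 * 0.495419
Sc = 0.1954 m


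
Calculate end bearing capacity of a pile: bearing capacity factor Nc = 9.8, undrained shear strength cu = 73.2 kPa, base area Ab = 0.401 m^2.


Result: 287.66 kN

Derivation:
Using Qb = Nc * cu * Ab
Qb = 9.8 * 73.2 * 0.401
Qb = 287.66 kN


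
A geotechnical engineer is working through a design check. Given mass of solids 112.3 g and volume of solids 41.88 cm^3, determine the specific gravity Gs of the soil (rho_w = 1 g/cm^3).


Using Gs = m_s / (V_s * rho_w)
Since rho_w = 1 g/cm^3:
Gs = 112.3 / 41.88
Gs = 2.681


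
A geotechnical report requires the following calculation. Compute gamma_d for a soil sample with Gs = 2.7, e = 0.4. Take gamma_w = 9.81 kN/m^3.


Result: 18.919 kN/m^3

Derivation:
Using gamma_d = Gs * gamma_w / (1 + e)
gamma_d = 2.7 * 9.81 / (1 + 0.4)
gamma_d = 2.7 * 9.81 / 1.4
gamma_d = 18.919 kN/m^3


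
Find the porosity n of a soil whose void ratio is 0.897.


Using the relation n = e / (1 + e)
n = 0.897 / (1 + 0.897)
n = 0.897 / 1.897
n = 0.4729


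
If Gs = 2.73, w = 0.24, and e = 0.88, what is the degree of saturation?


Using S = Gs * w / e
S = 2.73 * 0.24 / 0.88
S = 0.7445


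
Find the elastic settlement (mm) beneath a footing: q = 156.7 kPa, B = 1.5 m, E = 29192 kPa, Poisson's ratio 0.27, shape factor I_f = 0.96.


Using Se = q * B * (1 - nu^2) * I_f / E
1 - nu^2 = 1 - 0.27^2 = 0.9271
Se = 156.7 * 1.5 * 0.9271 * 0.96 / 29192
Se = 0.007166 m
Convert to mm: Se = 0.007166 * 1000 = 7.166 mm


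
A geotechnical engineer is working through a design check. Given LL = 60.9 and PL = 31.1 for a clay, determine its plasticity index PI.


Result: 29.8

Derivation:
Using PI = LL - PL
PI = 60.9 - 31.1
PI = 29.8


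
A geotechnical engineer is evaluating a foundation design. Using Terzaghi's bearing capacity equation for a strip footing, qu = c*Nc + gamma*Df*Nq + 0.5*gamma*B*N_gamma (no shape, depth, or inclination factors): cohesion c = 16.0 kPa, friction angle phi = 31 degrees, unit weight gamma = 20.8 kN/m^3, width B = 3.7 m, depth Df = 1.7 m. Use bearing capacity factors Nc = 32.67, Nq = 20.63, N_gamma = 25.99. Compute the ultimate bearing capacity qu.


Compute qu = c*Nc + gamma*Df*Nq + 0.5*gamma*B*N_gamma
Term 1: 16.0 * 32.67 = 522.72
Term 2: 20.8 * 1.7 * 20.63 = 729.4768
Term 3: 0.5 * 20.8 * 3.7 * 25.99 = 1000.0952
qu = 522.72 + 729.4768 + 1000.0952
qu = 2252.29 kPa


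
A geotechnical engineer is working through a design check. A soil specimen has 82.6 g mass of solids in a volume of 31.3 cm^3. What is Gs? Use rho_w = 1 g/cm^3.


Using Gs = m_s / (V_s * rho_w)
Since rho_w = 1 g/cm^3:
Gs = 82.6 / 31.3
Gs = 2.639


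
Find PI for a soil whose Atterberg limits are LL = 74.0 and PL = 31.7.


Using PI = LL - PL
PI = 74.0 - 31.7
PI = 42.3


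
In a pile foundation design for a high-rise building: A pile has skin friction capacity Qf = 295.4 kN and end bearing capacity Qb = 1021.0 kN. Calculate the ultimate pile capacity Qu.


Result: 1316.4 kN

Derivation:
Using Qu = Qf + Qb
Qu = 295.4 + 1021.0
Qu = 1316.4 kN


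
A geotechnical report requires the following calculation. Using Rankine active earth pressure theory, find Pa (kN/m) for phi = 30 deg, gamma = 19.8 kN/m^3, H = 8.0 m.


Compute active earth pressure coefficient:
Ka = tan^2(45 - phi/2) = tan^2(30.0) = 0.333333
Compute active force:
Pa = 0.5 * Ka * gamma * H^2
Pa = 0.5 * 0.333333 * 19.8 * 8.0^2
Pa = 211.2 kN/m


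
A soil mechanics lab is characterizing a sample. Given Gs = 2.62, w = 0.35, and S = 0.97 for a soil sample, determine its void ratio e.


Result: 0.9454

Derivation:
Using the relation e = Gs * w / S
e = 2.62 * 0.35 / 0.97
e = 0.9454


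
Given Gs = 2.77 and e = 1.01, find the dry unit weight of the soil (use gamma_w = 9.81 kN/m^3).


Using gamma_d = Gs * gamma_w / (1 + e)
gamma_d = 2.77 * 9.81 / (1 + 1.01)
gamma_d = 2.77 * 9.81 / 2.01
gamma_d = 13.519 kN/m^3


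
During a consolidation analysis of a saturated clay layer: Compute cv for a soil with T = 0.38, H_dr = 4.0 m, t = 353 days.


Using cv = T * H_dr^2 / t
H_dr^2 = 4.0^2 = 16.0
cv = 0.38 * 16.0 / 353
cv = 0.01722 m^2/day


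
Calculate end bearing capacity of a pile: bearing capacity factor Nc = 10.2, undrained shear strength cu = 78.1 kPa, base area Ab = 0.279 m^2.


Result: 222.26 kN

Derivation:
Using Qb = Nc * cu * Ab
Qb = 10.2 * 78.1 * 0.279
Qb = 222.26 kN


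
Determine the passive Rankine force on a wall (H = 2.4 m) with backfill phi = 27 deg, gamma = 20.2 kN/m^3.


Compute passive earth pressure coefficient:
Kp = tan^2(45 + phi/2) = tan^2(58.5) = 2.66294
Compute passive force:
Pp = 0.5 * Kp * gamma * H^2
Pp = 0.5 * 2.66294 * 20.2 * 2.4^2
Pp = 154.92 kN/m


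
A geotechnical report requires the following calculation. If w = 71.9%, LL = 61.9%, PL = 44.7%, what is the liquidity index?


Result: 1.581

Derivation:
First compute the plasticity index:
PI = LL - PL = 61.9 - 44.7 = 17.2
Then compute the liquidity index:
LI = (w - PL) / PI
LI = (71.9 - 44.7) / 17.2
LI = 1.581


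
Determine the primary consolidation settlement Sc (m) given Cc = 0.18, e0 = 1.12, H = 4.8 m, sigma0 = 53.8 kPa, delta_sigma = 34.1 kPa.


Using Sc = Cc * H / (1 + e0) * log10((sigma0 + delta_sigma) / sigma0)
Stress ratio = (53.8 + 34.1) / 53.8 = 1.63383
log10(1.63383) = 0.213207
Cc * H / (1 + e0) = 0.18 * 4.8 / (1 + 1.12) = 0.407547
Sc = 0.407547 * 0.213207
Sc = 0.0869 m


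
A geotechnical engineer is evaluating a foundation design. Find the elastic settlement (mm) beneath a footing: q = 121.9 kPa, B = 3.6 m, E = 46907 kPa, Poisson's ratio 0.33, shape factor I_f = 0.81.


Using Se = q * B * (1 - nu^2) * I_f / E
1 - nu^2 = 1 - 0.33^2 = 0.8911
Se = 121.9 * 3.6 * 0.8911 * 0.81 / 46907
Se = 0.006753 m
Convert to mm: Se = 0.006753 * 1000 = 6.753 mm


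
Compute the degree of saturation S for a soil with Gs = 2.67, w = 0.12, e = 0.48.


Using S = Gs * w / e
S = 2.67 * 0.12 / 0.48
S = 0.6675


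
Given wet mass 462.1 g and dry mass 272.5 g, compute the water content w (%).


Using w = (m_wet - m_dry) / m_dry * 100
m_wet - m_dry = 462.1 - 272.5 = 189.6 g
w = 189.6 / 272.5 * 100
w = 69.58 %


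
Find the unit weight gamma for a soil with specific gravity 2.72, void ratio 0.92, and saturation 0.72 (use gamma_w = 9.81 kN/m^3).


Result: 17.282 kN/m^3

Derivation:
Using gamma = gamma_w * (Gs + S*e) / (1 + e)
Numerator: Gs + S*e = 2.72 + 0.72*0.92 = 3.3824
Denominator: 1 + e = 1 + 0.92 = 1.92
gamma = 9.81 * 3.3824 / 1.92
gamma = 17.282 kN/m^3


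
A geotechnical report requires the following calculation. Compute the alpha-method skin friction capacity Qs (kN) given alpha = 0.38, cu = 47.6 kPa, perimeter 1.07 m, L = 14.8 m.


Using Qs = alpha * cu * perimeter * L
Qs = 0.38 * 47.6 * 1.07 * 14.8
Qs = 286.44 kN


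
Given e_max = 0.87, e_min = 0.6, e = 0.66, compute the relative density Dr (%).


Using Dr = (e_max - e) / (e_max - e_min) * 100
e_max - e = 0.87 - 0.66 = 0.21
e_max - e_min = 0.87 - 0.6 = 0.27
Dr = 0.21 / 0.27 * 100
Dr = 77.78 %


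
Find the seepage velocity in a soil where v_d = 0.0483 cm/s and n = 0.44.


Result: 0.10977 cm/s

Derivation:
Using v_s = v_d / n
v_s = 0.0483 / 0.44
v_s = 0.10977 cm/s


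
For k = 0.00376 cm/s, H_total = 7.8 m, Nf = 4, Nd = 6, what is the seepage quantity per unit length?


Result: 0.0001955 m^3/s per m

Derivation:
Convert k to m/s for unit consistency with H:
k = 0.00376 cm/s = 0.00376 / 100 m/s = 3.76e-05 m/s
Using q = k * H * Nf / Nd
Nf / Nd = 4 / 6 = 0.6667
q = 3.76e-05 * 7.8 * 0.6667
q = 0.0001955 m^3/s per m


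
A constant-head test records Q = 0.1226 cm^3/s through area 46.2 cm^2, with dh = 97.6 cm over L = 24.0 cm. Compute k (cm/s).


Result: 0.000653 cm/s

Derivation:
Compute hydraulic gradient:
i = dh / L = 97.6 / 24.0 = 4.06667
Then apply Darcy's law:
k = Q / (A * i)
k = 0.1226 / (46.2 * 4.06667)
k = 0.1226 / 187.88
k = 0.000653 cm/s


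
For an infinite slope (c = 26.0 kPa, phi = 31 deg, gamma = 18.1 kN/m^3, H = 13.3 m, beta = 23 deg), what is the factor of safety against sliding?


Result: 1.716

Derivation:
Using Fs = c / (gamma*H*sin(beta)*cos(beta)) + tan(phi)/tan(beta)
Cohesion contribution = 26.0 / (18.1*13.3*sin(23)*cos(23))
Cohesion contribution = 0.300289
Friction contribution = tan(31)/tan(23) = 1.41554
Fs = 0.300289 + 1.41554
Fs = 1.716


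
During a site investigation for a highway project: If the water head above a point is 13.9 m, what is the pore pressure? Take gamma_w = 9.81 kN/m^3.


Using u = gamma_w * h_w
u = 9.81 * 13.9
u = 136.36 kPa


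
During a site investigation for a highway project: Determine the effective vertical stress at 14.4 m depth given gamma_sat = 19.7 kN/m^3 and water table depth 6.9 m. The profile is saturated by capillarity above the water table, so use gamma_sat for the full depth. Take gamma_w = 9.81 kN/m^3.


Total stress = gamma_sat * depth
sigma = 19.7 * 14.4 = 283.68 kPa
Pore water pressure u = gamma_w * (depth - d_wt)
u = 9.81 * (14.4 - 6.9) = 73.575 kPa
Effective stress = sigma - u
sigma' = 283.68 - 73.575 = 210.11 kPa


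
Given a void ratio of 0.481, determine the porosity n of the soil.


Result: 0.3248

Derivation:
Using the relation n = e / (1 + e)
n = 0.481 / (1 + 0.481)
n = 0.481 / 1.481
n = 0.3248


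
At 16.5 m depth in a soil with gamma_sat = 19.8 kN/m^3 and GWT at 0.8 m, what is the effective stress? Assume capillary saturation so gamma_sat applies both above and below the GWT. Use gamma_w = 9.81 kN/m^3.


Total stress = gamma_sat * depth
sigma = 19.8 * 16.5 = 326.7 kPa
Pore water pressure u = gamma_w * (depth - d_wt)
u = 9.81 * (16.5 - 0.8) = 154.017 kPa
Effective stress = sigma - u
sigma' = 326.7 - 154.017 = 172.68 kPa


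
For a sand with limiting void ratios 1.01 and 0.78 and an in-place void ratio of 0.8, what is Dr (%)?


Result: 91.3 %

Derivation:
Using Dr = (e_max - e) / (e_max - e_min) * 100
e_max - e = 1.01 - 0.8 = 0.21
e_max - e_min = 1.01 - 0.78 = 0.23
Dr = 0.21 / 0.23 * 100
Dr = 91.3 %


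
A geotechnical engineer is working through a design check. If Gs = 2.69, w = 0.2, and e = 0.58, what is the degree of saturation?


Result: 0.9276

Derivation:
Using S = Gs * w / e
S = 2.69 * 0.2 / 0.58
S = 0.9276


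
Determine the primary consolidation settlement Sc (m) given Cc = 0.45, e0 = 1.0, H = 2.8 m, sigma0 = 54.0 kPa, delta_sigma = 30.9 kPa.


Result: 0.1238 m

Derivation:
Using Sc = Cc * H / (1 + e0) * log10((sigma0 + delta_sigma) / sigma0)
Stress ratio = (54.0 + 30.9) / 54.0 = 1.57222
log10(1.57222) = 0.196514
Cc * H / (1 + e0) = 0.45 * 2.8 / (1 + 1.0) = 0.63
Sc = 0.63 * 0.196514
Sc = 0.1238 m


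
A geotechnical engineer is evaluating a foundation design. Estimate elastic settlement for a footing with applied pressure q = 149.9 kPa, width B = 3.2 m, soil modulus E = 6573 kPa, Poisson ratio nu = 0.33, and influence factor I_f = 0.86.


Result: 55.926 mm

Derivation:
Using Se = q * B * (1 - nu^2) * I_f / E
1 - nu^2 = 1 - 0.33^2 = 0.8911
Se = 149.9 * 3.2 * 0.8911 * 0.86 / 6573
Se = 0.055926 m
Convert to mm: Se = 0.055926 * 1000 = 55.926 mm


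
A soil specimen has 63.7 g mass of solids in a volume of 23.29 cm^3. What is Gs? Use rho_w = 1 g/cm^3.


Result: 2.735

Derivation:
Using Gs = m_s / (V_s * rho_w)
Since rho_w = 1 g/cm^3:
Gs = 63.7 / 23.29
Gs = 2.735


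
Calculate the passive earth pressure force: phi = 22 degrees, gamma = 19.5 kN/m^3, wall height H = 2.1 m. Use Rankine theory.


Compute passive earth pressure coefficient:
Kp = tan^2(45 + phi/2) = tan^2(56.0) = 2.197987
Compute passive force:
Pp = 0.5 * Kp * gamma * H^2
Pp = 0.5 * 2.197987 * 19.5 * 2.1^2
Pp = 94.51 kN/m


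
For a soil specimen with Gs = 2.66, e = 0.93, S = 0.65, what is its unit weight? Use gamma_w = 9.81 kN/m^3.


Result: 16.593 kN/m^3

Derivation:
Using gamma = gamma_w * (Gs + S*e) / (1 + e)
Numerator: Gs + S*e = 2.66 + 0.65*0.93 = 3.2645
Denominator: 1 + e = 1 + 0.93 = 1.93
gamma = 9.81 * 3.2645 / 1.93
gamma = 16.593 kN/m^3


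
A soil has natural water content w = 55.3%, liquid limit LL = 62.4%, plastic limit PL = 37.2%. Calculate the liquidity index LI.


First compute the plasticity index:
PI = LL - PL = 62.4 - 37.2 = 25.2
Then compute the liquidity index:
LI = (w - PL) / PI
LI = (55.3 - 37.2) / 25.2
LI = 0.718


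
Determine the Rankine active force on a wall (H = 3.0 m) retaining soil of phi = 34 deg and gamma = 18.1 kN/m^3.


Compute active earth pressure coefficient:
Ka = tan^2(45 - phi/2) = tan^2(28.0) = 0.282715
Compute active force:
Pa = 0.5 * Ka * gamma * H^2
Pa = 0.5 * 0.282715 * 18.1 * 3.0^2
Pa = 23.03 kN/m


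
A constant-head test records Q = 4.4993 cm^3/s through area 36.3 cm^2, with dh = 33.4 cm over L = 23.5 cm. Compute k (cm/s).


Compute hydraulic gradient:
i = dh / L = 33.4 / 23.5 = 1.42128
Then apply Darcy's law:
k = Q / (A * i)
k = 4.4993 / (36.3 * 1.42128)
k = 4.4993 / 51.5923
k = 0.087209 cm/s


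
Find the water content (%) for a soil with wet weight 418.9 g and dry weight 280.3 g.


Result: 49.45 %

Derivation:
Using w = (m_wet - m_dry) / m_dry * 100
m_wet - m_dry = 418.9 - 280.3 = 138.6 g
w = 138.6 / 280.3 * 100
w = 49.45 %


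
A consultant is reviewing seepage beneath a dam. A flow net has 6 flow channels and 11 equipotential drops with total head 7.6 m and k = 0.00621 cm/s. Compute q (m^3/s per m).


Convert k to m/s for unit consistency with H:
k = 0.00621 cm/s = 0.00621 / 100 m/s = 6.21e-05 m/s
Using q = k * H * Nf / Nd
Nf / Nd = 6 / 11 = 0.5455
q = 6.21e-05 * 7.6 * 0.5455
q = 0.0002574 m^3/s per m


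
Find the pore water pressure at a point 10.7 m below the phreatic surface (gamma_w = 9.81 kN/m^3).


Using u = gamma_w * h_w
u = 9.81 * 10.7
u = 104.97 kPa


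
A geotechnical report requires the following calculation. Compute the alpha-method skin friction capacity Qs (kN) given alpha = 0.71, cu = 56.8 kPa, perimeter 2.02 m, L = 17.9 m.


Using Qs = alpha * cu * perimeter * L
Qs = 0.71 * 56.8 * 2.02 * 17.9
Qs = 1458.18 kN


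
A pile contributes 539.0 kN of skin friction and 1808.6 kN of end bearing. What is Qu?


Using Qu = Qf + Qb
Qu = 539.0 + 1808.6
Qu = 2347.6 kN


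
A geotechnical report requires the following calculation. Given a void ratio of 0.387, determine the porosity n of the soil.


Using the relation n = e / (1 + e)
n = 0.387 / (1 + 0.387)
n = 0.387 / 1.387
n = 0.279


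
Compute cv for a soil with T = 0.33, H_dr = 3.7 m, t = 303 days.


Using cv = T * H_dr^2 / t
H_dr^2 = 3.7^2 = 13.69
cv = 0.33 * 13.69 / 303
cv = 0.01491 m^2/day


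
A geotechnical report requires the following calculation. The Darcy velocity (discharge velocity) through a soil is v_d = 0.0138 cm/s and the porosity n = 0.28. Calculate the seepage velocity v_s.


Using v_s = v_d / n
v_s = 0.0138 / 0.28
v_s = 0.04929 cm/s


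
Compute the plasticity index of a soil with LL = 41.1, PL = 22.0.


Using PI = LL - PL
PI = 41.1 - 22.0
PI = 19.1


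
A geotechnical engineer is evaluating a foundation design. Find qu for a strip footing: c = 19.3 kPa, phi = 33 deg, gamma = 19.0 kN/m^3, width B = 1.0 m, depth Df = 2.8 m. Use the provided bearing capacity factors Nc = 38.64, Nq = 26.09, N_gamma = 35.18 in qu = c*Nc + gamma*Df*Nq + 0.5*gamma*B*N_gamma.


Compute qu = c*Nc + gamma*Df*Nq + 0.5*gamma*B*N_gamma
Term 1: 19.3 * 38.64 = 745.752
Term 2: 19.0 * 2.8 * 26.09 = 1387.988
Term 3: 0.5 * 19.0 * 1.0 * 35.18 = 334.21
qu = 745.752 + 1387.988 + 334.21
qu = 2467.95 kPa


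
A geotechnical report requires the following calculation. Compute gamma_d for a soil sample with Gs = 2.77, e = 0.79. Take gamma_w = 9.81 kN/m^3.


Using gamma_d = Gs * gamma_w / (1 + e)
gamma_d = 2.77 * 9.81 / (1 + 0.79)
gamma_d = 2.77 * 9.81 / 1.79
gamma_d = 15.181 kN/m^3


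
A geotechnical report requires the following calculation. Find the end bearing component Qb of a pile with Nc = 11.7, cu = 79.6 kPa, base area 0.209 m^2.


Using Qb = Nc * cu * Ab
Qb = 11.7 * 79.6 * 0.209
Qb = 194.65 kN


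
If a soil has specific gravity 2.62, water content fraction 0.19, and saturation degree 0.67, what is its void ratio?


Result: 0.743

Derivation:
Using the relation e = Gs * w / S
e = 2.62 * 0.19 / 0.67
e = 0.743


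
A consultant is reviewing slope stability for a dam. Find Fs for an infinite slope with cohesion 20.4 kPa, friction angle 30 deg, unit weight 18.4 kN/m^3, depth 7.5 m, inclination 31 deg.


Using Fs = c / (gamma*H*sin(beta)*cos(beta)) + tan(phi)/tan(beta)
Cohesion contribution = 20.4 / (18.4*7.5*sin(31)*cos(31))
Cohesion contribution = 0.334847
Friction contribution = tan(30)/tan(31) = 0.960872
Fs = 0.334847 + 0.960872
Fs = 1.296


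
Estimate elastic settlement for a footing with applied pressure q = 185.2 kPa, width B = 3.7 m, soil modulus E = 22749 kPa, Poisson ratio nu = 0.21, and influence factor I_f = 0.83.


Using Se = q * B * (1 - nu^2) * I_f / E
1 - nu^2 = 1 - 0.21^2 = 0.9559
Se = 185.2 * 3.7 * 0.9559 * 0.83 / 22749
Se = 0.023899 m
Convert to mm: Se = 0.023899 * 1000 = 23.899 mm


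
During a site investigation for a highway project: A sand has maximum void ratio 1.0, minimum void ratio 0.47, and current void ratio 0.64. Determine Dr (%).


Result: 67.92 %

Derivation:
Using Dr = (e_max - e) / (e_max - e_min) * 100
e_max - e = 1.0 - 0.64 = 0.36
e_max - e_min = 1.0 - 0.47 = 0.53
Dr = 0.36 / 0.53 * 100
Dr = 67.92 %


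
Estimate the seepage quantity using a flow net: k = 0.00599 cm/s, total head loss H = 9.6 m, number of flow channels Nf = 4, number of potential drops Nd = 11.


Result: 0.0002091 m^3/s per m

Derivation:
Convert k to m/s for unit consistency with H:
k = 0.00599 cm/s = 0.00599 / 100 m/s = 5.99e-05 m/s
Using q = k * H * Nf / Nd
Nf / Nd = 4 / 11 = 0.3636
q = 5.99e-05 * 9.6 * 0.3636
q = 0.0002091 m^3/s per m


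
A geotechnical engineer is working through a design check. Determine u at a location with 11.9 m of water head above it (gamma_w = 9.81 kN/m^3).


Using u = gamma_w * h_w
u = 9.81 * 11.9
u = 116.74 kPa


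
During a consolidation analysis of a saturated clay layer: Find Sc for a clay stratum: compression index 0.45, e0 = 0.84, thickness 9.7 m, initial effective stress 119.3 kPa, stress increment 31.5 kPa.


Result: 0.2414 m

Derivation:
Using Sc = Cc * H / (1 + e0) * log10((sigma0 + delta_sigma) / sigma0)
Stress ratio = (119.3 + 31.5) / 119.3 = 1.26404
log10(1.26404) = 0.101761
Cc * H / (1 + e0) = 0.45 * 9.7 / (1 + 0.84) = 2.37228
Sc = 2.37228 * 0.101761
Sc = 0.2414 m


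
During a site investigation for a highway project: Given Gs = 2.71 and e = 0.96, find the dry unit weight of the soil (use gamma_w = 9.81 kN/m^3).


Using gamma_d = Gs * gamma_w / (1 + e)
gamma_d = 2.71 * 9.81 / (1 + 0.96)
gamma_d = 2.71 * 9.81 / 1.96
gamma_d = 13.564 kN/m^3


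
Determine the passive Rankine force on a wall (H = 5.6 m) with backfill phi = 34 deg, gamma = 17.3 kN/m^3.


Compute passive earth pressure coefficient:
Kp = tan^2(45 + phi/2) = tan^2(62.0) = 3.537132
Compute passive force:
Pp = 0.5 * Kp * gamma * H^2
Pp = 0.5 * 3.537132 * 17.3 * 5.6^2
Pp = 959.5 kN/m


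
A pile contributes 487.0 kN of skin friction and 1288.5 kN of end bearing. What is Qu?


Using Qu = Qf + Qb
Qu = 487.0 + 1288.5
Qu = 1775.5 kN


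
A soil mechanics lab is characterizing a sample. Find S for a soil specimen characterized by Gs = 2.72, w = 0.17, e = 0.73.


Using S = Gs * w / e
S = 2.72 * 0.17 / 0.73
S = 0.6334


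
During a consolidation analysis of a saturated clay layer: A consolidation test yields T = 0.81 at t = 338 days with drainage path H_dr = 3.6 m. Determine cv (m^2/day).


Using cv = T * H_dr^2 / t
H_dr^2 = 3.6^2 = 12.96
cv = 0.81 * 12.96 / 338
cv = 0.03106 m^2/day


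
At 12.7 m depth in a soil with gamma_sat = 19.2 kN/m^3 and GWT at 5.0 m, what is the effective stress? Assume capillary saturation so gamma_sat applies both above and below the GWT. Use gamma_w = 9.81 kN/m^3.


Total stress = gamma_sat * depth
sigma = 19.2 * 12.7 = 243.84 kPa
Pore water pressure u = gamma_w * (depth - d_wt)
u = 9.81 * (12.7 - 5.0) = 75.537 kPa
Effective stress = sigma - u
sigma' = 243.84 - 75.537 = 168.3 kPa


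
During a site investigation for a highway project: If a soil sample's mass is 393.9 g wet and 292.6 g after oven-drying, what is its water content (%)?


Using w = (m_wet - m_dry) / m_dry * 100
m_wet - m_dry = 393.9 - 292.6 = 101.3 g
w = 101.3 / 292.6 * 100
w = 34.62 %


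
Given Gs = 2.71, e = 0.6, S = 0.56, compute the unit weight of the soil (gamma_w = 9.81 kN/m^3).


Using gamma = gamma_w * (Gs + S*e) / (1 + e)
Numerator: Gs + S*e = 2.71 + 0.56*0.6 = 3.046
Denominator: 1 + e = 1 + 0.6 = 1.6
gamma = 9.81 * 3.046 / 1.6
gamma = 18.676 kN/m^3


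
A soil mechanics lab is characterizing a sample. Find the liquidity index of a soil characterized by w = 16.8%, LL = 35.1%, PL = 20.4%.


First compute the plasticity index:
PI = LL - PL = 35.1 - 20.4 = 14.7
Then compute the liquidity index:
LI = (w - PL) / PI
LI = (16.8 - 20.4) / 14.7
LI = -0.245


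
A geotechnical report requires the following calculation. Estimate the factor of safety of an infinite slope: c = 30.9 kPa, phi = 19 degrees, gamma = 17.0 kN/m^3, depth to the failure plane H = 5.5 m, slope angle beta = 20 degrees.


Result: 1.974

Derivation:
Using Fs = c / (gamma*H*sin(beta)*cos(beta)) + tan(phi)/tan(beta)
Cohesion contribution = 30.9 / (17.0*5.5*sin(20)*cos(20))
Cohesion contribution = 1.02828
Friction contribution = tan(19)/tan(20) = 0.946032
Fs = 1.02828 + 0.946032
Fs = 1.974


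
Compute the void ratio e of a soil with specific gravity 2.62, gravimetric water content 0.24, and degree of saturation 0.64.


Using the relation e = Gs * w / S
e = 2.62 * 0.24 / 0.64
e = 0.9825


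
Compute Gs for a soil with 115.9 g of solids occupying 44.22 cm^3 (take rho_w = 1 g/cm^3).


Using Gs = m_s / (V_s * rho_w)
Since rho_w = 1 g/cm^3:
Gs = 115.9 / 44.22
Gs = 2.621


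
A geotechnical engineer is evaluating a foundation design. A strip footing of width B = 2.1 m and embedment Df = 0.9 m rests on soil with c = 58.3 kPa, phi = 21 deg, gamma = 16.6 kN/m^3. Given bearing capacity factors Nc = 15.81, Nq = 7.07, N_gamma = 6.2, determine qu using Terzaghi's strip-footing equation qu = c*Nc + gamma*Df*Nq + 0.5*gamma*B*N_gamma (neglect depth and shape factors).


Result: 1135.41 kPa

Derivation:
Compute qu = c*Nc + gamma*Df*Nq + 0.5*gamma*B*N_gamma
Term 1: 58.3 * 15.81 = 921.723
Term 2: 16.6 * 0.9 * 7.07 = 105.6258
Term 3: 0.5 * 16.6 * 2.1 * 6.2 = 108.066
qu = 921.723 + 105.6258 + 108.066
qu = 1135.41 kPa


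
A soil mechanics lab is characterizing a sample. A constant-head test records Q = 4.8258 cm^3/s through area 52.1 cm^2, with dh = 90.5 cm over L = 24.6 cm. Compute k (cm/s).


Compute hydraulic gradient:
i = dh / L = 90.5 / 24.6 = 3.67886
Then apply Darcy's law:
k = Q / (A * i)
k = 4.8258 / (52.1 * 3.67886)
k = 4.8258 / 191.669
k = 0.025178 cm/s


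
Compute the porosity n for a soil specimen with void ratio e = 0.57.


Result: 0.3631

Derivation:
Using the relation n = e / (1 + e)
n = 0.57 / (1 + 0.57)
n = 0.57 / 1.57
n = 0.3631


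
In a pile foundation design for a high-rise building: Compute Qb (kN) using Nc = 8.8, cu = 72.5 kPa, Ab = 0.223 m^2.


Using Qb = Nc * cu * Ab
Qb = 8.8 * 72.5 * 0.223
Qb = 142.27 kN


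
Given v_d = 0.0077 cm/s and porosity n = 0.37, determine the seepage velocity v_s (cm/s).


Using v_s = v_d / n
v_s = 0.0077 / 0.37
v_s = 0.02081 cm/s


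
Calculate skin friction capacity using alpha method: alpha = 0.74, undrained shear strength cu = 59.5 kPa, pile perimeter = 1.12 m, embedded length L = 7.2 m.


Using Qs = alpha * cu * perimeter * L
Qs = 0.74 * 59.5 * 1.12 * 7.2
Qs = 355.06 kN


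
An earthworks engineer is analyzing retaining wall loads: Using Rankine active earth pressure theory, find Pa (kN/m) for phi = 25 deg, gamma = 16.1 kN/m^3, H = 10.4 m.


Compute active earth pressure coefficient:
Ka = tan^2(45 - phi/2) = tan^2(32.5) = 0.405859
Compute active force:
Pa = 0.5 * Ka * gamma * H^2
Pa = 0.5 * 0.405859 * 16.1 * 10.4^2
Pa = 353.38 kN/m


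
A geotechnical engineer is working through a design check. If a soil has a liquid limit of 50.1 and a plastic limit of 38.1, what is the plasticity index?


Result: 12.0

Derivation:
Using PI = LL - PL
PI = 50.1 - 38.1
PI = 12.0


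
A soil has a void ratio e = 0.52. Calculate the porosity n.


Using the relation n = e / (1 + e)
n = 0.52 / (1 + 0.52)
n = 0.52 / 1.52
n = 0.3421


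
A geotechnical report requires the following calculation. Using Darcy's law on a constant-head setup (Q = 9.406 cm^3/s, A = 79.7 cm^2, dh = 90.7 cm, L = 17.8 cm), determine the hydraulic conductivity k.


Compute hydraulic gradient:
i = dh / L = 90.7 / 17.8 = 5.09551
Then apply Darcy's law:
k = Q / (A * i)
k = 9.406 / (79.7 * 5.09551)
k = 9.406 / 406.112
k = 0.023161 cm/s


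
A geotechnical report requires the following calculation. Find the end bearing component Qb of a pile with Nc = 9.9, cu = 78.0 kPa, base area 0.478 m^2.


Result: 369.11 kN

Derivation:
Using Qb = Nc * cu * Ab
Qb = 9.9 * 78.0 * 0.478
Qb = 369.11 kN


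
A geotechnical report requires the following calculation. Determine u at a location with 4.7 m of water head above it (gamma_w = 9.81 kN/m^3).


Result: 46.11 kPa

Derivation:
Using u = gamma_w * h_w
u = 9.81 * 4.7
u = 46.11 kPa


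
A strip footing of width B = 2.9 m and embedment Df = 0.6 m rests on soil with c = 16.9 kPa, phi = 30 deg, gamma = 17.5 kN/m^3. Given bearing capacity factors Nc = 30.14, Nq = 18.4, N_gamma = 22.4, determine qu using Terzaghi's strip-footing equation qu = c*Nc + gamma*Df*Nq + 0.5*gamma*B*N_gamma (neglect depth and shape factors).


Result: 1270.97 kPa

Derivation:
Compute qu = c*Nc + gamma*Df*Nq + 0.5*gamma*B*N_gamma
Term 1: 16.9 * 30.14 = 509.366
Term 2: 17.5 * 0.6 * 18.4 = 193.2
Term 3: 0.5 * 17.5 * 2.9 * 22.4 = 568.4
qu = 509.366 + 193.2 + 568.4
qu = 1270.97 kPa


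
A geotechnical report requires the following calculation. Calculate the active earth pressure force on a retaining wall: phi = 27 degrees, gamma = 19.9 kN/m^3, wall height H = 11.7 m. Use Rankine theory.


Compute active earth pressure coefficient:
Ka = tan^2(45 - phi/2) = tan^2(31.5) = 0.375525
Compute active force:
Pa = 0.5 * Ka * gamma * H^2
Pa = 0.5 * 0.375525 * 19.9 * 11.7^2
Pa = 511.49 kN/m


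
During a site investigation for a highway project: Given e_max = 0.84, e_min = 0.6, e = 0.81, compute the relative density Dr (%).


Using Dr = (e_max - e) / (e_max - e_min) * 100
e_max - e = 0.84 - 0.81 = 0.03
e_max - e_min = 0.84 - 0.6 = 0.24
Dr = 0.03 / 0.24 * 100
Dr = 12.5 %


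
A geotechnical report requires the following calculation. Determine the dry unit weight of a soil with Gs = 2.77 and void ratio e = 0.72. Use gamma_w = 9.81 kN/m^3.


Using gamma_d = Gs * gamma_w / (1 + e)
gamma_d = 2.77 * 9.81 / (1 + 0.72)
gamma_d = 2.77 * 9.81 / 1.72
gamma_d = 15.799 kN/m^3


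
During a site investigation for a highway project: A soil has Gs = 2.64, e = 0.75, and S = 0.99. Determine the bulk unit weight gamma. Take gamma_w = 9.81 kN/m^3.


Using gamma = gamma_w * (Gs + S*e) / (1 + e)
Numerator: Gs + S*e = 2.64 + 0.99*0.75 = 3.3825
Denominator: 1 + e = 1 + 0.75 = 1.75
gamma = 9.81 * 3.3825 / 1.75
gamma = 18.961 kN/m^3


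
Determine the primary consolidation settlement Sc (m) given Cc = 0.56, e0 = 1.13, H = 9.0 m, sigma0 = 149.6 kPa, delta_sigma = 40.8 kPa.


Result: 0.2478 m

Derivation:
Using Sc = Cc * H / (1 + e0) * log10((sigma0 + delta_sigma) / sigma0)
Stress ratio = (149.6 + 40.8) / 149.6 = 1.27273
log10(1.27273) = 0.104735
Cc * H / (1 + e0) = 0.56 * 9.0 / (1 + 1.13) = 2.3662
Sc = 2.3662 * 0.104735
Sc = 0.2478 m


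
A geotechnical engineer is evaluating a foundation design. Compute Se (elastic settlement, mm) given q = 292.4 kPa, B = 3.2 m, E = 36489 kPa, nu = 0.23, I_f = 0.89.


Using Se = q * B * (1 - nu^2) * I_f / E
1 - nu^2 = 1 - 0.23^2 = 0.9471
Se = 292.4 * 3.2 * 0.9471 * 0.89 / 36489
Se = 0.021615 m
Convert to mm: Se = 0.021615 * 1000 = 21.615 mm


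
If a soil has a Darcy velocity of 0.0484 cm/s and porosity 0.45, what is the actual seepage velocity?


Result: 0.10756 cm/s

Derivation:
Using v_s = v_d / n
v_s = 0.0484 / 0.45
v_s = 0.10756 cm/s


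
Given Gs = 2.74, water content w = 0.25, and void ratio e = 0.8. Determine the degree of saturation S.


Using S = Gs * w / e
S = 2.74 * 0.25 / 0.8
S = 0.8563


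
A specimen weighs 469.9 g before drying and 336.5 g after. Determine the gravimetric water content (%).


Result: 39.64 %

Derivation:
Using w = (m_wet - m_dry) / m_dry * 100
m_wet - m_dry = 469.9 - 336.5 = 133.4 g
w = 133.4 / 336.5 * 100
w = 39.64 %


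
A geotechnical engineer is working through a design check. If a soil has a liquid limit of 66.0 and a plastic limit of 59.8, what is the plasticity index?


Result: 6.2

Derivation:
Using PI = LL - PL
PI = 66.0 - 59.8
PI = 6.2


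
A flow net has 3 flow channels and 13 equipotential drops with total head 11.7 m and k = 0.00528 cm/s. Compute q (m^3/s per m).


Convert k to m/s for unit consistency with H:
k = 0.00528 cm/s = 0.00528 / 100 m/s = 5.28e-05 m/s
Using q = k * H * Nf / Nd
Nf / Nd = 3 / 13 = 0.2308
q = 5.28e-05 * 11.7 * 0.2308
q = 0.0001426 m^3/s per m


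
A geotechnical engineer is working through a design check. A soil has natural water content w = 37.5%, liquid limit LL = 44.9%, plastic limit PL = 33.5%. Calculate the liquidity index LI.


First compute the plasticity index:
PI = LL - PL = 44.9 - 33.5 = 11.4
Then compute the liquidity index:
LI = (w - PL) / PI
LI = (37.5 - 33.5) / 11.4
LI = 0.351


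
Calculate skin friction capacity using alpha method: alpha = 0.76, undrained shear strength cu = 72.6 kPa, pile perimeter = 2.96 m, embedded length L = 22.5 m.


Using Qs = alpha * cu * perimeter * L
Qs = 0.76 * 72.6 * 2.96 * 22.5
Qs = 3674.72 kN


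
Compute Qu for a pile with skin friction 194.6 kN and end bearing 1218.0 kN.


Using Qu = Qf + Qb
Qu = 194.6 + 1218.0
Qu = 1412.6 kN
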